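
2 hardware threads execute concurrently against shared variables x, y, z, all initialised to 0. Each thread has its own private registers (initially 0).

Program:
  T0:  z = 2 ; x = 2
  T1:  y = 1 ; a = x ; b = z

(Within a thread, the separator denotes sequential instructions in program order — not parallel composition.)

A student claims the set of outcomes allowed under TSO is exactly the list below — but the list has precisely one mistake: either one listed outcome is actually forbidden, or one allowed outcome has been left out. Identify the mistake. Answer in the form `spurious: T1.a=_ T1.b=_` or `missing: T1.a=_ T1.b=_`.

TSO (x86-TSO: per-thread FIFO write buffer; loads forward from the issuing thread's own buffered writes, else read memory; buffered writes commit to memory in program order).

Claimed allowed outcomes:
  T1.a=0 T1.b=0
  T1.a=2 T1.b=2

missing: T1.a=0 T1.b=2

outcome vector order: (T1.a,T1.b)
under TSO → 00 02 22
TSO∖claimed = {02}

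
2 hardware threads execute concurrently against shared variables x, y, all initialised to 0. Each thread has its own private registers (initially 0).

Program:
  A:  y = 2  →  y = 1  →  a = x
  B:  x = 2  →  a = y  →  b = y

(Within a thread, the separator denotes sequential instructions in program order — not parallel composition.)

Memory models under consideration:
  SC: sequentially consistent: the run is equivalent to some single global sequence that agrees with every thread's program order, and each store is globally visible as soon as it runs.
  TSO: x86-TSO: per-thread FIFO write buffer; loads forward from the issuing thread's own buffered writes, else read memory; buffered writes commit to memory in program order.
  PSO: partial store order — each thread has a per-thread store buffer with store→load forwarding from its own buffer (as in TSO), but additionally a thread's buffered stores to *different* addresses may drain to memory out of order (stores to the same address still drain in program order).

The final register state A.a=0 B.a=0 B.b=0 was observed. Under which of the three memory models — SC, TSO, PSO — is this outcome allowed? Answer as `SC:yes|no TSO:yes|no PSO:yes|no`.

outcome vector order: (A.a,B.a,B.b)
SC: 7 outcomes — {0/1/1; 2/0/0; 2/0/1; 2/0/2; 2/1/1; 2/2/1; 2/2/2}
TSO: 12 outcomes — {0/0/0; 0/0/1; 0/0/2; 0/1/1; 0/2/1; 0/2/2; 2/0/0; 2/0/1; 2/0/2; 2/1/1; 2/2/1; 2/2/2}
PSO: 12 outcomes — {0/0/0; 0/0/1; 0/0/2; 0/1/1; 0/2/1; 0/2/2; 2/0/0; 2/0/1; 2/0/2; 2/1/1; 2/2/1; 2/2/2}
target 0/0/0 ∈ {TSO,PSO}

SC:no TSO:yes PSO:yes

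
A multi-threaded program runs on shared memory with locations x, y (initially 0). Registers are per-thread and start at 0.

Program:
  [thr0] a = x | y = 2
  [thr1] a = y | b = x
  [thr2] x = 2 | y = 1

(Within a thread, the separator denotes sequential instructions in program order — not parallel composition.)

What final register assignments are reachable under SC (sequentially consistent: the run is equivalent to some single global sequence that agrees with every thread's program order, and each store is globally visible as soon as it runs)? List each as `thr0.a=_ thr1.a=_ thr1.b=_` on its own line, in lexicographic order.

outcome vector order: (thr0.a,thr1.a,thr1.b)
|SC outcomes| = 9

thr0.a=0 thr1.a=0 thr1.b=0
thr0.a=0 thr1.a=0 thr1.b=2
thr0.a=0 thr1.a=1 thr1.b=2
thr0.a=0 thr1.a=2 thr1.b=0
thr0.a=0 thr1.a=2 thr1.b=2
thr0.a=2 thr1.a=0 thr1.b=0
thr0.a=2 thr1.a=0 thr1.b=2
thr0.a=2 thr1.a=1 thr1.b=2
thr0.a=2 thr1.a=2 thr1.b=2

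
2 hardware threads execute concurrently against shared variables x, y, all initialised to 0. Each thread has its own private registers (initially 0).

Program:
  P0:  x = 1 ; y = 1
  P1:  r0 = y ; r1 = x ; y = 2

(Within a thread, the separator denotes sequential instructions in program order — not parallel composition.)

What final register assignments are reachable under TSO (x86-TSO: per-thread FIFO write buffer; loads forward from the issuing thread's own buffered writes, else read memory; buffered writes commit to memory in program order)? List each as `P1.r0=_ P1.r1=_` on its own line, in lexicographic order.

outcome vector order: (P1.r0,P1.r1)
|TSO outcomes| = 3

P1.r0=0 P1.r1=0
P1.r0=0 P1.r1=1
P1.r0=1 P1.r1=1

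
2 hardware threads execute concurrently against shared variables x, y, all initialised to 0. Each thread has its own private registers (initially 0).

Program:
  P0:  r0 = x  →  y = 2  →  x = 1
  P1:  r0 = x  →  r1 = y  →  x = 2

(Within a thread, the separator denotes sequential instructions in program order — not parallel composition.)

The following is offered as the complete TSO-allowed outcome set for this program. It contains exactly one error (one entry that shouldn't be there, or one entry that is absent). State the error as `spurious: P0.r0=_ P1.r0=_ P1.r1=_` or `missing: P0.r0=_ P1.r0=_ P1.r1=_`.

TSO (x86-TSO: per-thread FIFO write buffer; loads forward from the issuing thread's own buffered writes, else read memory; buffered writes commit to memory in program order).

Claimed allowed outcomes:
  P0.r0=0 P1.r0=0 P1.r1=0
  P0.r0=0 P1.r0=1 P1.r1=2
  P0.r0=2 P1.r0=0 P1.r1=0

missing: P0.r0=0 P1.r0=0 P1.r1=2

outcome vector order: (P0.r0,P1.r0,P1.r1)
TSO (4): 000, 002, 012, 200
TSO∖claimed = {002}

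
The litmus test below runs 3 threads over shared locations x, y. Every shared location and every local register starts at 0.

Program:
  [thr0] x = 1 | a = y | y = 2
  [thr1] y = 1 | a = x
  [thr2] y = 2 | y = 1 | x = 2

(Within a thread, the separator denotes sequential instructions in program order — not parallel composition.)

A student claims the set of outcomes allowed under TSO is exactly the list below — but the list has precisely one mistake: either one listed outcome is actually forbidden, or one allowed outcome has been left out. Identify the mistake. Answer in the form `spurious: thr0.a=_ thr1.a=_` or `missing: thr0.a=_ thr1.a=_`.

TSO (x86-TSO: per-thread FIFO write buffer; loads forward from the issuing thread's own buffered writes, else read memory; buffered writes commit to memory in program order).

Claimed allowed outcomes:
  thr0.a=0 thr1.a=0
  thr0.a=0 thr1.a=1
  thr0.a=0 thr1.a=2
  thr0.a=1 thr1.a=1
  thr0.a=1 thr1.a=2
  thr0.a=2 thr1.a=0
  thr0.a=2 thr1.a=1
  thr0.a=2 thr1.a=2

missing: thr0.a=1 thr1.a=0

outcome vector order: (thr0.a,thr1.a)
TSO (9): <0 0>, <0 1>, <0 2>, <1 0>, <1 1>, <1 2>, <2 0>, <2 1>, <2 2>
TSO∖claimed = {<1 0>}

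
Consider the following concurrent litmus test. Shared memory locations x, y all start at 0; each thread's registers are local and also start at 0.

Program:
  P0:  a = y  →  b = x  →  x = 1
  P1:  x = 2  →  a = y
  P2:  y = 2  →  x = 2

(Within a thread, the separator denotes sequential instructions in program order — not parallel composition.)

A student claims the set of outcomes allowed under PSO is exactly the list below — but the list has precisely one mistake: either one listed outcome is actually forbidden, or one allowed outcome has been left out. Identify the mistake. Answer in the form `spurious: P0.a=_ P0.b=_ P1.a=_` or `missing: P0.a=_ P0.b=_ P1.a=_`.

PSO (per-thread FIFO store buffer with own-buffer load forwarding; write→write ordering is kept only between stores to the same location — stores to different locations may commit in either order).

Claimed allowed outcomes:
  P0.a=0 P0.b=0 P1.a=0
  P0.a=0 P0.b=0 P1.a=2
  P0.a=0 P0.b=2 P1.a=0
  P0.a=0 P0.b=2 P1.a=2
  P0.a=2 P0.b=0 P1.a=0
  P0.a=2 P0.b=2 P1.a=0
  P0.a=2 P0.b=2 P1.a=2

missing: P0.a=2 P0.b=0 P1.a=2

outcome vector order: (P0.a,P0.b,P1.a)
PSO (8): <0 0 0>, <0 0 2>, <0 2 0>, <0 2 2>, <2 0 0>, <2 0 2>, <2 2 0>, <2 2 2>
PSO∖claimed = {<2 0 2>}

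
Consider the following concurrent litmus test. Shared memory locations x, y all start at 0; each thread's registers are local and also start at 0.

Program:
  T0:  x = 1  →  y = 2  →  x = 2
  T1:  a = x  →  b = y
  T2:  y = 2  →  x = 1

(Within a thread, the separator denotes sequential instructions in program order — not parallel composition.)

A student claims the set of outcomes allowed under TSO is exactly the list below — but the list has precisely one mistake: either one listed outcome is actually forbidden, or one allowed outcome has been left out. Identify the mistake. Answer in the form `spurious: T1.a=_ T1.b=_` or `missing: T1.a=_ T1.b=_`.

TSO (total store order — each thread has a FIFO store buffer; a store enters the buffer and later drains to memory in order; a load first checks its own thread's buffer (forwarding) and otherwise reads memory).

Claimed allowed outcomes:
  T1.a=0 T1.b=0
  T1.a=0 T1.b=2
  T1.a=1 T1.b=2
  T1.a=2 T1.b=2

missing: T1.a=1 T1.b=0

outcome vector order: (T1.a,T1.b)
TSO (5): <0 0>; <0 2>; <1 0>; <1 2>; <2 2>
TSO∖claimed = {<1 0>}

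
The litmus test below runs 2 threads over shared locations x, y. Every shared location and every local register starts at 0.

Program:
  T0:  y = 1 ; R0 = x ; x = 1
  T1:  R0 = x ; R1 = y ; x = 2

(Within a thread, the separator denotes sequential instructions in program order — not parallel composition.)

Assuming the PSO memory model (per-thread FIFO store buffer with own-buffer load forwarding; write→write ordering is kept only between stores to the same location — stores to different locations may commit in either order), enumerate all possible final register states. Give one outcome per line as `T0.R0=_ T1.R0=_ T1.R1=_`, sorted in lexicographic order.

outcome vector order: (T0.R0,T1.R0,T1.R1)
|PSO outcomes| = 6

T0.R0=0 T1.R0=0 T1.R1=0
T0.R0=0 T1.R0=0 T1.R1=1
T0.R0=0 T1.R0=1 T1.R1=0
T0.R0=0 T1.R0=1 T1.R1=1
T0.R0=2 T1.R0=0 T1.R1=0
T0.R0=2 T1.R0=0 T1.R1=1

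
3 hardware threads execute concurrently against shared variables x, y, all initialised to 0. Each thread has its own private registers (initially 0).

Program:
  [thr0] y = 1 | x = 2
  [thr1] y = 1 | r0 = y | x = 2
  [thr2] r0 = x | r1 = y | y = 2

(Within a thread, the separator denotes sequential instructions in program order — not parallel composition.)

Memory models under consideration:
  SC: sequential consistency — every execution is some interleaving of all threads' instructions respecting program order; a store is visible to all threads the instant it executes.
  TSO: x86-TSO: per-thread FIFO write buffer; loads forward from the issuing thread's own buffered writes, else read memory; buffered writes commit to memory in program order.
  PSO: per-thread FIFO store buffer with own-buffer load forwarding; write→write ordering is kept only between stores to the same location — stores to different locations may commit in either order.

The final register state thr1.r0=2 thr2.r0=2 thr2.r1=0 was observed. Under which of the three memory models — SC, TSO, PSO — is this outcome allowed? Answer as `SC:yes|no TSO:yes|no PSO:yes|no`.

outcome vector order: (thr1.r0,thr2.r0,thr2.r1)
[SC] allowed = {<1 0 0>; <1 0 1>; <1 2 1>; <2 0 0>; <2 0 1>; <2 2 1>}
[TSO] allowed = {<1 0 0>; <1 0 1>; <1 2 1>; <2 0 0>; <2 0 1>; <2 2 1>}
[PSO] allowed = {<1 0 0>; <1 0 1>; <1 2 0>; <1 2 1>; <2 0 0>; <2 0 1>; <2 2 0>; <2 2 1>}
target <2 2 0> ∈ {PSO}

SC:no TSO:no PSO:yes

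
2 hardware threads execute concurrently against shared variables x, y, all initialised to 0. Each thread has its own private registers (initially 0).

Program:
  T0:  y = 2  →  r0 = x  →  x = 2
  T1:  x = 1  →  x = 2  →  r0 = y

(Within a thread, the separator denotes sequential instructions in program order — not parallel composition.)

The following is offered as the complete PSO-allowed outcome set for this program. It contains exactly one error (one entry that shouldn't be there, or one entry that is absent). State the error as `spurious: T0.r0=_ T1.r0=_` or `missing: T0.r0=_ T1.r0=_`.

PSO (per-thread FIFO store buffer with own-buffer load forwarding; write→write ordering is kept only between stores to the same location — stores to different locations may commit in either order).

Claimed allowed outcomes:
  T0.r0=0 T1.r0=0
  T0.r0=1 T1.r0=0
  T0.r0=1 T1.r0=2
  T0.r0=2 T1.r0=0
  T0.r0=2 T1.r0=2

outcome vector order: (T0.r0,T1.r0)
under PSO → (0,0), (0,2), (1,0), (1,2), (2,0), (2,2)
PSO∖claimed = {(0,2)}

missing: T0.r0=0 T1.r0=2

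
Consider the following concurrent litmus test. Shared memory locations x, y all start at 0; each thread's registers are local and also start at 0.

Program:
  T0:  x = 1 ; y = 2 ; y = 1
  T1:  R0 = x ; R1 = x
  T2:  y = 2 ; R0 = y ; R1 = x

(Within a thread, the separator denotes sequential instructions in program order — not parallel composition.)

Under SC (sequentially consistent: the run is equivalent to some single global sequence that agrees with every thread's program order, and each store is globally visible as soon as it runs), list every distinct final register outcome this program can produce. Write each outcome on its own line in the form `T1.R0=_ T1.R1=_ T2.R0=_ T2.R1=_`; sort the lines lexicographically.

outcome vector order: (T1.R0,T1.R1,T2.R0,T2.R1)
|SC outcomes| = 9

T1.R0=0 T1.R1=0 T2.R0=1 T2.R1=1
T1.R0=0 T1.R1=0 T2.R0=2 T2.R1=0
T1.R0=0 T1.R1=0 T2.R0=2 T2.R1=1
T1.R0=0 T1.R1=1 T2.R0=1 T2.R1=1
T1.R0=0 T1.R1=1 T2.R0=2 T2.R1=0
T1.R0=0 T1.R1=1 T2.R0=2 T2.R1=1
T1.R0=1 T1.R1=1 T2.R0=1 T2.R1=1
T1.R0=1 T1.R1=1 T2.R0=2 T2.R1=0
T1.R0=1 T1.R1=1 T2.R0=2 T2.R1=1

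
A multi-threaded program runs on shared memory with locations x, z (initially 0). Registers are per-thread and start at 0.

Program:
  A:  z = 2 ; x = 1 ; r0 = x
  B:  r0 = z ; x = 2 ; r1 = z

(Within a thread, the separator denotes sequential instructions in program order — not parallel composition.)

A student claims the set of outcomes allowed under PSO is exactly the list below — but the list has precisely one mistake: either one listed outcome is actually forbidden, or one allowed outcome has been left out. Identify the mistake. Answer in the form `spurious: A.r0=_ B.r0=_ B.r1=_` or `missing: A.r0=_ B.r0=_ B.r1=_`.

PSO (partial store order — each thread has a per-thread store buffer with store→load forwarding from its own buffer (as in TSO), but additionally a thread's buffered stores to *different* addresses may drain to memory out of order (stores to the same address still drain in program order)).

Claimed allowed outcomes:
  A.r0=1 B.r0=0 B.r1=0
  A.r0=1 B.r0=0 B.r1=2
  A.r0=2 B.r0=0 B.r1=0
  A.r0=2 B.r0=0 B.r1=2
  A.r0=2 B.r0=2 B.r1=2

missing: A.r0=1 B.r0=2 B.r1=2

outcome vector order: (A.r0,B.r0,B.r1)
PSO: 6 outcomes — {1/0/0, 1/0/2, 1/2/2, 2/0/0, 2/0/2, 2/2/2}
PSO∖claimed = {1/2/2}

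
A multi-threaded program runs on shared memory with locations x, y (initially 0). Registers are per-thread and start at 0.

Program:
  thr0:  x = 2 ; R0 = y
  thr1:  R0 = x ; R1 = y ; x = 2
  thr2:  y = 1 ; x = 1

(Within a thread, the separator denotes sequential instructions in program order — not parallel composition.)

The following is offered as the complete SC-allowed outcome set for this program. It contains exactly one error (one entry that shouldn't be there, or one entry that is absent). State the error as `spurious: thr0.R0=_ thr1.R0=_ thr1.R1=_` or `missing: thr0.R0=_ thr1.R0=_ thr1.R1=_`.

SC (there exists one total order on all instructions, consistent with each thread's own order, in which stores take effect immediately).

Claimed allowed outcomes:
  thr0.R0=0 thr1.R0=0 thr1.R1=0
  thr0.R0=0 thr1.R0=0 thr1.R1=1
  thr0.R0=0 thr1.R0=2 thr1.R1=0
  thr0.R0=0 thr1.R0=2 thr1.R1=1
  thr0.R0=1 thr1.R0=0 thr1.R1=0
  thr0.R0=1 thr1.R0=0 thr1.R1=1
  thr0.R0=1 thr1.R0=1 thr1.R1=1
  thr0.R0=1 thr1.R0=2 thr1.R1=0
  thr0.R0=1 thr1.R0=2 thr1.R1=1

missing: thr0.R0=0 thr1.R0=1 thr1.R1=1

outcome vector order: (thr0.R0,thr1.R0,thr1.R1)
SC (10): (0,0,0); (0,0,1); (0,1,1); (0,2,0); (0,2,1); (1,0,0); (1,0,1); (1,1,1); (1,2,0); (1,2,1)
SC∖claimed = {(0,1,1)}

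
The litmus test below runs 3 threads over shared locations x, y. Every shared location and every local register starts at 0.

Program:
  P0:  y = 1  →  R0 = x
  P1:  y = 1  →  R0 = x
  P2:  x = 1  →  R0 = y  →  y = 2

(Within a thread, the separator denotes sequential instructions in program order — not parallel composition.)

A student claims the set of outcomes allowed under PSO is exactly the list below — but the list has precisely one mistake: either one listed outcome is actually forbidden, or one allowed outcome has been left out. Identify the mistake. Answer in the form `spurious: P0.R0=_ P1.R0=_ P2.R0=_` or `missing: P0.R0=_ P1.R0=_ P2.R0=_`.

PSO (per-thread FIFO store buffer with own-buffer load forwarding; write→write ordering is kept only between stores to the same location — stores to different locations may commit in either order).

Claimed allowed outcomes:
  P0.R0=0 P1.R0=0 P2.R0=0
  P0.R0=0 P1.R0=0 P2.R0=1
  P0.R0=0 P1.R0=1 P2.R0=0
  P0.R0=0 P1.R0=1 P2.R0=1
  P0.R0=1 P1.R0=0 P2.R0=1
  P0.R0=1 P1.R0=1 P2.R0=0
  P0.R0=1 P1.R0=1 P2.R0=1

outcome vector order: (P0.R0,P1.R0,P2.R0)
[PSO] allowed = {(0,0,0), (0,0,1), (0,1,0), (0,1,1), (1,0,0), (1,0,1), (1,1,0), (1,1,1)}
PSO∖claimed = {(1,0,0)}

missing: P0.R0=1 P1.R0=0 P2.R0=0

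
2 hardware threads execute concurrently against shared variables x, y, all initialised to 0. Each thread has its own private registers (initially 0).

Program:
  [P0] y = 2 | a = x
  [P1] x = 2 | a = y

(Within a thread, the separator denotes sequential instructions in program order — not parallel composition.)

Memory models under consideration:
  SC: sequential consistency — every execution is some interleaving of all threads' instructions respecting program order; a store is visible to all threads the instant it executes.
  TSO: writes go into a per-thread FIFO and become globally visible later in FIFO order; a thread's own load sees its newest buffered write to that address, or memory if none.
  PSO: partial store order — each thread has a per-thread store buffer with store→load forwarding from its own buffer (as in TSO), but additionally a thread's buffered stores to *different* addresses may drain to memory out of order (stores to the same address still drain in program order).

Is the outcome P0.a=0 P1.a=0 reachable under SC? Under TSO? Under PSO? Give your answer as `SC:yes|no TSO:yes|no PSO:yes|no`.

SC:no TSO:yes PSO:yes

outcome vector order: (P0.a,P1.a)
[SC] allowed = {<0 2> <2 0> <2 2>}
[TSO] allowed = {<0 0> <0 2> <2 0> <2 2>}
[PSO] allowed = {<0 0> <0 2> <2 0> <2 2>}
target <0 0> ∈ {TSO,PSO}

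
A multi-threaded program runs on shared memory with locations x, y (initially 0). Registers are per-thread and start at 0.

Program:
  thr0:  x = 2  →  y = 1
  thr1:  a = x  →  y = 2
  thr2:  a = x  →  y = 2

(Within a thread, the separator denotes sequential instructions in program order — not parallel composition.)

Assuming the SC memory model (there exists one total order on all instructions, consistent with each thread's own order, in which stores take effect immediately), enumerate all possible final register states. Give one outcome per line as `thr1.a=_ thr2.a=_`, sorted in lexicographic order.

thr1.a=0 thr2.a=0
thr1.a=0 thr2.a=2
thr1.a=2 thr2.a=0
thr1.a=2 thr2.a=2

outcome vector order: (thr1.a,thr2.a)
|SC outcomes| = 4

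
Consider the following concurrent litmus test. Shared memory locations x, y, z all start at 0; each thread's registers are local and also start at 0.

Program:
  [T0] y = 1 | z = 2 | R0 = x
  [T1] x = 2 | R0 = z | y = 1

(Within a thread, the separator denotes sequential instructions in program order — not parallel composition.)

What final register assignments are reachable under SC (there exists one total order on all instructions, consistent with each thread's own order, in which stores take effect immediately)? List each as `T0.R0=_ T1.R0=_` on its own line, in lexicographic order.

T0.R0=0 T1.R0=2
T0.R0=2 T1.R0=0
T0.R0=2 T1.R0=2

outcome vector order: (T0.R0,T1.R0)
|SC outcomes| = 3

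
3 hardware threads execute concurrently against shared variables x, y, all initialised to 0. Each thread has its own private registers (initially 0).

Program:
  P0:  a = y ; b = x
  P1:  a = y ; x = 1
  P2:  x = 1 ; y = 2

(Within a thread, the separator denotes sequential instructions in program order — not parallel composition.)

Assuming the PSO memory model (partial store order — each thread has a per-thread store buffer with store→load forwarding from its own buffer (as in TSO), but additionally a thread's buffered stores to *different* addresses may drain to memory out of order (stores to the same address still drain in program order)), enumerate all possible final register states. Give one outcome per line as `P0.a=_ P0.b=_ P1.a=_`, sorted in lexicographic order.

P0.a=0 P0.b=0 P1.a=0
P0.a=0 P0.b=0 P1.a=2
P0.a=0 P0.b=1 P1.a=0
P0.a=0 P0.b=1 P1.a=2
P0.a=2 P0.b=0 P1.a=0
P0.a=2 P0.b=0 P1.a=2
P0.a=2 P0.b=1 P1.a=0
P0.a=2 P0.b=1 P1.a=2

outcome vector order: (P0.a,P0.b,P1.a)
|PSO outcomes| = 8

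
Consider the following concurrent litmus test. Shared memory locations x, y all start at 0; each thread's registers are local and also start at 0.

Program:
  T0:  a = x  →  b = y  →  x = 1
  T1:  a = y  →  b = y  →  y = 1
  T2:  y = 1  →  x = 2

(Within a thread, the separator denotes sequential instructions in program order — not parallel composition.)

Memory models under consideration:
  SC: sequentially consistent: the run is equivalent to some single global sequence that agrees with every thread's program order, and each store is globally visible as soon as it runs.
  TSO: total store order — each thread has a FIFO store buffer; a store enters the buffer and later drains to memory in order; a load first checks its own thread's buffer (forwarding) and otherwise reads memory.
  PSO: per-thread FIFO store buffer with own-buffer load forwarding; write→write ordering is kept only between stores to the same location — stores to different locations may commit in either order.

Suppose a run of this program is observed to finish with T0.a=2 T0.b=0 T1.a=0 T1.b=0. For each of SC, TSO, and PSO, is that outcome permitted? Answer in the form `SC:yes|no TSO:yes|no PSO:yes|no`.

outcome vector order: (T0.a,T0.b,T1.a,T1.b)
SC: 9 outcomes — {0000, 0001, 0011, 0100, 0101, 0111, 2100, 2101, 2111}
TSO: 9 outcomes — {0000, 0001, 0011, 0100, 0101, 0111, 2100, 2101, 2111}
PSO: 12 outcomes — {0000, 0001, 0011, 0100, 0101, 0111, 2000, 2001, 2011, 2100, 2101, 2111}
target 2000 ∈ {PSO}

SC:no TSO:no PSO:yes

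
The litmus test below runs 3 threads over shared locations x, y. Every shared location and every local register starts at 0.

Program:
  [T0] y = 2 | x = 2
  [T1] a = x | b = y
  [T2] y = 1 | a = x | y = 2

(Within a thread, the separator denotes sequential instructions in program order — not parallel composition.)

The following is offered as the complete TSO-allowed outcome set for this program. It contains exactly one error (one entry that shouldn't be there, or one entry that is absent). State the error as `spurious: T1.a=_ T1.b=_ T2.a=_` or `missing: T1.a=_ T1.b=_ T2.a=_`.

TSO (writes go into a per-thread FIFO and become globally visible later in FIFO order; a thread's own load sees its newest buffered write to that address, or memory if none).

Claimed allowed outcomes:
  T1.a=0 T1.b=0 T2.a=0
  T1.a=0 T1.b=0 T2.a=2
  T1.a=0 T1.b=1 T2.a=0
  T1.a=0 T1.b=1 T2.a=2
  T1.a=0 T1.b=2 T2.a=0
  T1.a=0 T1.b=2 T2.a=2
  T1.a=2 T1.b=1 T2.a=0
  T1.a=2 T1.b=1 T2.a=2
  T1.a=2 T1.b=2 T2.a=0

outcome vector order: (T1.a,T1.b,T2.a)
TSO (10): 000 002 010 012 020 022 210 212 220 222
TSO∖claimed = {222}

missing: T1.a=2 T1.b=2 T2.a=2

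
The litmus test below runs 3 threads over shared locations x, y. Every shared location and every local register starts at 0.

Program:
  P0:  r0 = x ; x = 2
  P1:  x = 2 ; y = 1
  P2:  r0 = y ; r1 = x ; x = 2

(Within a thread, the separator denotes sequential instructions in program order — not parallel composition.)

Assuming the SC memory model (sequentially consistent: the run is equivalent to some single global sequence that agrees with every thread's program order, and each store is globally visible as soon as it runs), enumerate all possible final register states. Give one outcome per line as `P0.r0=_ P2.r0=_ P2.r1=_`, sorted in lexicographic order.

P0.r0=0 P2.r0=0 P2.r1=0
P0.r0=0 P2.r0=0 P2.r1=2
P0.r0=0 P2.r0=1 P2.r1=2
P0.r0=2 P2.r0=0 P2.r1=0
P0.r0=2 P2.r0=0 P2.r1=2
P0.r0=2 P2.r0=1 P2.r1=2

outcome vector order: (P0.r0,P2.r0,P2.r1)
|SC outcomes| = 6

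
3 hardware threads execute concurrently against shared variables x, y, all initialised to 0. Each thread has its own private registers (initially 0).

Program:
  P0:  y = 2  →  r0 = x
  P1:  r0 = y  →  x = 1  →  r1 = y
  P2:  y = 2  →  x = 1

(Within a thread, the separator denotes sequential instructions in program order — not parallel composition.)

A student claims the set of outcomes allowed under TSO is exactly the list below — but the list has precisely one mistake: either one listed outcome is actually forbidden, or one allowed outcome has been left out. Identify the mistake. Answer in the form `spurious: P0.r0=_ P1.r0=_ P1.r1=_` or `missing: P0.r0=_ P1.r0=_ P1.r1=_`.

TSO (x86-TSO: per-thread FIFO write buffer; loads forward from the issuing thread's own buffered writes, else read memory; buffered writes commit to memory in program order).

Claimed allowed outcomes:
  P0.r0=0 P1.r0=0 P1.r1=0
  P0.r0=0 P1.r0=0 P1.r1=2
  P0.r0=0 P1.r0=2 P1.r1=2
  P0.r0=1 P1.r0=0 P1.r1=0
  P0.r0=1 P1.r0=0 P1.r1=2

missing: P0.r0=1 P1.r0=2 P1.r1=2

outcome vector order: (P0.r0,P1.r0,P1.r1)
under TSO → <0 0 0>; <0 0 2>; <0 2 2>; <1 0 0>; <1 0 2>; <1 2 2>
TSO∖claimed = {<1 2 2>}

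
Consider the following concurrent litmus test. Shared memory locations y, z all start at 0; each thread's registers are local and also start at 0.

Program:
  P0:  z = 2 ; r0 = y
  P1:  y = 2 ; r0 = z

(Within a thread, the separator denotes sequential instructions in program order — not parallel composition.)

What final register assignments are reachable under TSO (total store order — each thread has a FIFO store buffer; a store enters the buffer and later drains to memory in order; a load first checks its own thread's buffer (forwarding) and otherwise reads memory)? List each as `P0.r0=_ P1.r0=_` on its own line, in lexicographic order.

outcome vector order: (P0.r0,P1.r0)
|TSO outcomes| = 4

P0.r0=0 P1.r0=0
P0.r0=0 P1.r0=2
P0.r0=2 P1.r0=0
P0.r0=2 P1.r0=2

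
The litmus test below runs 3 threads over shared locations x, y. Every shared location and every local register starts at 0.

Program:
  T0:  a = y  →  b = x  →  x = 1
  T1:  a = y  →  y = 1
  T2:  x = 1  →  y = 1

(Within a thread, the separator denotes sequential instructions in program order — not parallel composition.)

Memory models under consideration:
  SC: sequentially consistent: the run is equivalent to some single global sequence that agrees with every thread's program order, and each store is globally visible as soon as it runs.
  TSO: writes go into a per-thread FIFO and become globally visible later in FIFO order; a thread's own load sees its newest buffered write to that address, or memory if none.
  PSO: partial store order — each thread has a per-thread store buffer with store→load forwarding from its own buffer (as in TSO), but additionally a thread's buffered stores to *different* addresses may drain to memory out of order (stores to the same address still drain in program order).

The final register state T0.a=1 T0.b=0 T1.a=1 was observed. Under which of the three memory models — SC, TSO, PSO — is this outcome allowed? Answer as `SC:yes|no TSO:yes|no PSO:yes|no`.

SC:no TSO:no PSO:yes

outcome vector order: (T0.a,T0.b,T1.a)
under SC → 000; 001; 010; 011; 100; 110; 111
under TSO → 000; 001; 010; 011; 100; 110; 111
under PSO → 000; 001; 010; 011; 100; 101; 110; 111
target 101 ∈ {PSO}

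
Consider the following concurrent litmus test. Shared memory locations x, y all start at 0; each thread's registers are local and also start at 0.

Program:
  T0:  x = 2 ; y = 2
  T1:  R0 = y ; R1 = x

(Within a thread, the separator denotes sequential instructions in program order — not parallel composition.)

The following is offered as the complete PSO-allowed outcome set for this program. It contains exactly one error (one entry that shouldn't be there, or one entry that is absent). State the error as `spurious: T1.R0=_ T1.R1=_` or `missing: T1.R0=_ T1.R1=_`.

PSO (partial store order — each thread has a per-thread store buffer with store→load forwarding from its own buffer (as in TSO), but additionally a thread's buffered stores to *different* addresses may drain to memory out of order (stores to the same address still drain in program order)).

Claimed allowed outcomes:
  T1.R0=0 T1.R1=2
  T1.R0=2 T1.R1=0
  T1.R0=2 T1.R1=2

outcome vector order: (T1.R0,T1.R1)
PSO: 4 outcomes — {00, 02, 20, 22}
PSO∖claimed = {00}

missing: T1.R0=0 T1.R1=0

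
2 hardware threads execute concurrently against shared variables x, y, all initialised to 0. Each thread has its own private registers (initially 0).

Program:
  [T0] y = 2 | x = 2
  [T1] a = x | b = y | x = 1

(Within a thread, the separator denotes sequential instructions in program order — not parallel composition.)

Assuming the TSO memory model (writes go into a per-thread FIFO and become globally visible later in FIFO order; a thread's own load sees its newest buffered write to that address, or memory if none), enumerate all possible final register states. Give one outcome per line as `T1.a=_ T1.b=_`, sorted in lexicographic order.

outcome vector order: (T1.a,T1.b)
|TSO outcomes| = 3

T1.a=0 T1.b=0
T1.a=0 T1.b=2
T1.a=2 T1.b=2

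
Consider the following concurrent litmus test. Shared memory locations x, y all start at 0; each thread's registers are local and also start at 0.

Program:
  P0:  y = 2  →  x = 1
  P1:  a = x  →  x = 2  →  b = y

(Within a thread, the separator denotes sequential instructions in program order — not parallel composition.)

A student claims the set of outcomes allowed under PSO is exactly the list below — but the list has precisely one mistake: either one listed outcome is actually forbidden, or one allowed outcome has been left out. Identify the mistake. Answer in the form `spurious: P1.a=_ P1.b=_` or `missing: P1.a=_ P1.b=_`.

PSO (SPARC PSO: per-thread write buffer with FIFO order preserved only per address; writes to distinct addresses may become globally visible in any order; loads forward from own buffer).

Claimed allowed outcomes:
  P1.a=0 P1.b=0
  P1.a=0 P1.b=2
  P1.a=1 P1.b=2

outcome vector order: (P1.a,P1.b)
under PSO → 0/0, 0/2, 1/0, 1/2
PSO∖claimed = {1/0}

missing: P1.a=1 P1.b=0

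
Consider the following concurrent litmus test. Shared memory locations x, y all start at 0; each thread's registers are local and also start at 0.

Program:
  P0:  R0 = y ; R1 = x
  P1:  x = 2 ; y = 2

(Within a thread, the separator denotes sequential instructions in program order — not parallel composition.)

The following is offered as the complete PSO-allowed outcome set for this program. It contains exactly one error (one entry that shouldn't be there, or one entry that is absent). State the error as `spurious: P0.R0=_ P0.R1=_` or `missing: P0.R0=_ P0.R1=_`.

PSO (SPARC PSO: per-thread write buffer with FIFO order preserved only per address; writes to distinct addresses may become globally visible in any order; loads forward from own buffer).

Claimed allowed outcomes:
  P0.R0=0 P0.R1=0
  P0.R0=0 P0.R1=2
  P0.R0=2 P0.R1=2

outcome vector order: (P0.R0,P0.R1)
under PSO → 00 02 20 22
PSO∖claimed = {20}

missing: P0.R0=2 P0.R1=0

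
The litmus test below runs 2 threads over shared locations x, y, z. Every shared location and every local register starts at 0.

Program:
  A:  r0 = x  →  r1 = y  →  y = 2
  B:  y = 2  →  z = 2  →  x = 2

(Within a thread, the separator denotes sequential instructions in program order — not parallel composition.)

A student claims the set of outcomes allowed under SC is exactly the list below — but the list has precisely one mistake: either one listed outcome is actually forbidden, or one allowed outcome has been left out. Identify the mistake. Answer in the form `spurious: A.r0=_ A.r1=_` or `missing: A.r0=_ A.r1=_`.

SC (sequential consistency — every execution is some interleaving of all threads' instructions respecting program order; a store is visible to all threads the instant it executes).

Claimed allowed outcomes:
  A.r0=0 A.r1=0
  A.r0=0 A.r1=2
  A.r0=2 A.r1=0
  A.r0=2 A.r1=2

outcome vector order: (A.r0,A.r1)
[SC] allowed = {(0,0), (0,2), (2,2)}
claimed∖SC = {(2,0)}

spurious: A.r0=2 A.r1=0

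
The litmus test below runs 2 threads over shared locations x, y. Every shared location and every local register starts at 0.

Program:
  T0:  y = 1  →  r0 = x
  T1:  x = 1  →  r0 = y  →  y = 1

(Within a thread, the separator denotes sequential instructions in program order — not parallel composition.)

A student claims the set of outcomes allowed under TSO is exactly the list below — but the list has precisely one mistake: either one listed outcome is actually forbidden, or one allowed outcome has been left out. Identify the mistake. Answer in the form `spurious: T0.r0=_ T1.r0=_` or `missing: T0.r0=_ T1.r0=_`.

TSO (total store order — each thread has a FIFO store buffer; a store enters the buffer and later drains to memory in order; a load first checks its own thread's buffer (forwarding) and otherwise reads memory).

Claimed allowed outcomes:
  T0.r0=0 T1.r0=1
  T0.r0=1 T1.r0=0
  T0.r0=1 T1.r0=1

missing: T0.r0=0 T1.r0=0

outcome vector order: (T0.r0,T1.r0)
under TSO → <0 0> <0 1> <1 0> <1 1>
TSO∖claimed = {<0 0>}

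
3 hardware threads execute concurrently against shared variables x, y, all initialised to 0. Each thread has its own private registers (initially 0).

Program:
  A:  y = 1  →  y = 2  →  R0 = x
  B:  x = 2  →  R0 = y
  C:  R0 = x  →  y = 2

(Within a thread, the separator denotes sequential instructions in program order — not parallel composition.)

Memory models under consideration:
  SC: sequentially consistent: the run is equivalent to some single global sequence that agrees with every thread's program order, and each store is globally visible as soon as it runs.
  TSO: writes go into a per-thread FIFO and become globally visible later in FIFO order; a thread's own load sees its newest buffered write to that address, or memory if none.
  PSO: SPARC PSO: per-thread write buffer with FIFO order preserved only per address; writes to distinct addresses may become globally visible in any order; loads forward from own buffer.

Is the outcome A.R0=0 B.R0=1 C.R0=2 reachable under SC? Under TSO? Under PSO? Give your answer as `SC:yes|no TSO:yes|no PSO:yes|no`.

outcome vector order: (A.R0,B.R0,C.R0)
[SC] allowed = {(0,2,0), (0,2,2), (2,0,0), (2,0,2), (2,1,0), (2,1,2), (2,2,0), (2,2,2)}
[TSO] allowed = {(0,0,0), (0,0,2), (0,1,0), (0,1,2), (0,2,0), (0,2,2), (2,0,0), (2,0,2), (2,1,0), (2,1,2), (2,2,0), (2,2,2)}
[PSO] allowed = {(0,0,0), (0,0,2), (0,1,0), (0,1,2), (0,2,0), (0,2,2), (2,0,0), (2,0,2), (2,1,0), (2,1,2), (2,2,0), (2,2,2)}
target (0,1,2) ∈ {TSO,PSO}

SC:no TSO:yes PSO:yes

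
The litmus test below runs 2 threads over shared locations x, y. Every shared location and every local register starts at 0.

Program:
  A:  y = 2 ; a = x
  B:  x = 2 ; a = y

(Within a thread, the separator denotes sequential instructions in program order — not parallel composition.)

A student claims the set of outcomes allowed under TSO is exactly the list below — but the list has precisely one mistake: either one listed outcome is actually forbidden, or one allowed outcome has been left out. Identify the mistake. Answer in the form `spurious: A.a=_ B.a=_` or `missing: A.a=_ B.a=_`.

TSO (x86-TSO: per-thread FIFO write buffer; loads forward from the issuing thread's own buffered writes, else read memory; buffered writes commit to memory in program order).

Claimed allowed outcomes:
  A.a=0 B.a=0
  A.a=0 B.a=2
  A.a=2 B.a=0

outcome vector order: (A.a,B.a)
[TSO] allowed = {<0 0>; <0 2>; <2 0>; <2 2>}
TSO∖claimed = {<2 2>}

missing: A.a=2 B.a=2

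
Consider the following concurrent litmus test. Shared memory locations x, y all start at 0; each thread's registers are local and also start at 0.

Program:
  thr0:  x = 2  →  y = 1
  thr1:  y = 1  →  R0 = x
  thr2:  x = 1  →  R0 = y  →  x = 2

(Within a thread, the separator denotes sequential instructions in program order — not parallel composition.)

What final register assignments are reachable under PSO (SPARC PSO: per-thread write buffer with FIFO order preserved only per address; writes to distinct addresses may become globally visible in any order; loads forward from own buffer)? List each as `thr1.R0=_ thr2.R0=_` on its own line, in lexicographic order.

outcome vector order: (thr1.R0,thr2.R0)
|PSO outcomes| = 6

thr1.R0=0 thr2.R0=0
thr1.R0=0 thr2.R0=1
thr1.R0=1 thr2.R0=0
thr1.R0=1 thr2.R0=1
thr1.R0=2 thr2.R0=0
thr1.R0=2 thr2.R0=1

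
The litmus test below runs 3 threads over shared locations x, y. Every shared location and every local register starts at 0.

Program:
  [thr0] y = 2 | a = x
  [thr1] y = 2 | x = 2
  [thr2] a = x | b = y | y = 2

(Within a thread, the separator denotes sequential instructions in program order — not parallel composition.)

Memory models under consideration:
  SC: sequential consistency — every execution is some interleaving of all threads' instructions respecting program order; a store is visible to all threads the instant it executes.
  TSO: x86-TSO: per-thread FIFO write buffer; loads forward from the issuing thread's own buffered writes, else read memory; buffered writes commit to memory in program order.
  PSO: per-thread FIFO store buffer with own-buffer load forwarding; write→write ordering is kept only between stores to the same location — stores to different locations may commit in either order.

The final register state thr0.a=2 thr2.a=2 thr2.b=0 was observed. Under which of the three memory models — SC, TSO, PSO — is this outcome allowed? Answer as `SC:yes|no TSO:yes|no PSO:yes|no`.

SC:no TSO:no PSO:yes

outcome vector order: (thr0.a,thr2.a,thr2.b)
SC: 6 outcomes — {(0,0,0); (0,0,2); (0,2,2); (2,0,0); (2,0,2); (2,2,2)}
TSO: 6 outcomes — {(0,0,0); (0,0,2); (0,2,2); (2,0,0); (2,0,2); (2,2,2)}
PSO: 8 outcomes — {(0,0,0); (0,0,2); (0,2,0); (0,2,2); (2,0,0); (2,0,2); (2,2,0); (2,2,2)}
target (2,2,0) ∈ {PSO}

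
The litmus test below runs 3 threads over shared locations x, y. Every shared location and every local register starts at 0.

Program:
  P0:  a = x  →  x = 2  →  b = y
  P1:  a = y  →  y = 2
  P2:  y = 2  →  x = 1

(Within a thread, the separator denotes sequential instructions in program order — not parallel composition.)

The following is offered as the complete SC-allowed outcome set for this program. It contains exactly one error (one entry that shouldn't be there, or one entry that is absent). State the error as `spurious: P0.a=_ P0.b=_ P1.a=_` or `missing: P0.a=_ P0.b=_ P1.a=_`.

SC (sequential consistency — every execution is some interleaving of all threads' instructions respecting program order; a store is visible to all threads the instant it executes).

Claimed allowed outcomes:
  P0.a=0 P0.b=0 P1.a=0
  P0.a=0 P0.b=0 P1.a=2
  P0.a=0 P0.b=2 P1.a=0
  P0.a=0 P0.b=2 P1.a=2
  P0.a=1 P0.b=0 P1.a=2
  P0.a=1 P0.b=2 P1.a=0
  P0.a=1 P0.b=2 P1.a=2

spurious: P0.a=1 P0.b=0 P1.a=2

outcome vector order: (P0.a,P0.b,P1.a)
under SC → <0 0 0> <0 0 2> <0 2 0> <0 2 2> <1 2 0> <1 2 2>
claimed∖SC = {<1 0 2>}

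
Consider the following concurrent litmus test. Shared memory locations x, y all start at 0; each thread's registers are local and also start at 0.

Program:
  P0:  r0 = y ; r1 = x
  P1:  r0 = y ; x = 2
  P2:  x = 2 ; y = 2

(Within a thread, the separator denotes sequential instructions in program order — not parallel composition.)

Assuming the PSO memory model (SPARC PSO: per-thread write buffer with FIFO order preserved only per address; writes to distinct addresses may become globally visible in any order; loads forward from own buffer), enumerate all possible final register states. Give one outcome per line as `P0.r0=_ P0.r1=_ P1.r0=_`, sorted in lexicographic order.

P0.r0=0 P0.r1=0 P1.r0=0
P0.r0=0 P0.r1=0 P1.r0=2
P0.r0=0 P0.r1=2 P1.r0=0
P0.r0=0 P0.r1=2 P1.r0=2
P0.r0=2 P0.r1=0 P1.r0=0
P0.r0=2 P0.r1=0 P1.r0=2
P0.r0=2 P0.r1=2 P1.r0=0
P0.r0=2 P0.r1=2 P1.r0=2

outcome vector order: (P0.r0,P0.r1,P1.r0)
|PSO outcomes| = 8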